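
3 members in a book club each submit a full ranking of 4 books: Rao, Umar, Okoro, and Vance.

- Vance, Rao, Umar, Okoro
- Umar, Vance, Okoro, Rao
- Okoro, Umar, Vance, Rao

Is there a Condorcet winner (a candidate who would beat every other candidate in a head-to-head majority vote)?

Head-to-head results (3 voters total):
Rao vs Umar: Umar wins 2–1.
Rao vs Okoro: Okoro wins 2–1.
Rao vs Vance: Vance wins 3–0.
Umar vs Okoro: Umar wins 2–1.
Umar vs Vance: Umar wins 2–1.
Okoro vs Vance: Vance wins 2–1.
Umar beats each rival — Rao (2–1), Okoro (2–1), Vance (2–1) — so Umar is the Condorcet winner.

Yes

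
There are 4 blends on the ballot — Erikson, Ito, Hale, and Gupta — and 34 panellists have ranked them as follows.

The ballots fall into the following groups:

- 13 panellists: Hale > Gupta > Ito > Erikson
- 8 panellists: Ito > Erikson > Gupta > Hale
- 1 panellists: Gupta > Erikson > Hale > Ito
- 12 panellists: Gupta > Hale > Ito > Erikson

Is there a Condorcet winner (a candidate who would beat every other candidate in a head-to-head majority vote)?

Yes

Head-to-head results (34 voters total):
Erikson vs Ito: Ito wins 33–1.
Erikson vs Hale: Hale wins 25–9.
Erikson vs Gupta: Gupta wins 26–8.
Ito vs Hale: Hale wins 26–8.
Ito vs Gupta: Gupta wins 26–8.
Hale vs Gupta: Gupta wins 21–13.
Gupta beats each rival — Erikson (26–8), Ito (26–8), Hale (21–13) — so Gupta is the Condorcet winner.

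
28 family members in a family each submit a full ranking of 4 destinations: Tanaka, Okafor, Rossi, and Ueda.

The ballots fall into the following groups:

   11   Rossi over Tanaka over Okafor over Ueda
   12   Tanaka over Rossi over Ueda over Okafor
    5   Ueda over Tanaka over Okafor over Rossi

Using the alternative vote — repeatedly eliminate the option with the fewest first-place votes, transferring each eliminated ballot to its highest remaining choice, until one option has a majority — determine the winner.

Tanaka

Round 1: Tanaka 12, Rossi 11, Ueda 5, Okafor 0. Okafor has the fewest and is eliminated.
Round 2: Tanaka 12, Rossi 11, Ueda 5. Ueda has the fewest and is eliminated.
Round 3: Tanaka 17, Rossi 11. Tanaka has a majority.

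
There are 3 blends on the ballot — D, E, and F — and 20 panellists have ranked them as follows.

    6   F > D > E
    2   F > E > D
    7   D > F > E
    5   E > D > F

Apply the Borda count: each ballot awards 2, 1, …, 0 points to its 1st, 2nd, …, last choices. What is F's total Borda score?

Borda scores:
  D: 6·1 + 2·0 + 7·2 + 5·1 = 25
  E: 6·0 + 2·1 + 7·0 + 5·2 = 12
  F: 6·2 + 2·2 + 7·1 + 5·0 = 23

23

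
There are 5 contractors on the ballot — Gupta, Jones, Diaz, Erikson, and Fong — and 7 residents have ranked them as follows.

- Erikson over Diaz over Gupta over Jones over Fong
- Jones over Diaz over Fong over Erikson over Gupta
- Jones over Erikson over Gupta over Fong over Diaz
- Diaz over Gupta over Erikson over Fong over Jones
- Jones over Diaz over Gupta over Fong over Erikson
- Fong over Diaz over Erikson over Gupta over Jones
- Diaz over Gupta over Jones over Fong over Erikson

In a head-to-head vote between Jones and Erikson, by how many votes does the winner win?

1

Ballots ranking Jones above Erikson: 4.
Ballots ranking Erikson above Jones: 3.
Jones wins 4–3, a margin of 1.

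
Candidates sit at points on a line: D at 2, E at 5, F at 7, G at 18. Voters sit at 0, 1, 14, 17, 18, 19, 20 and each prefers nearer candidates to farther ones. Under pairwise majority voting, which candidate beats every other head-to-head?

With single-peaked preferences on a line, the Condorcet winner is the candidate closest to the median voter.
The median voter (position 17) is closest to G at 18.
Check: G vs F — voters closer to G: 5 of 7.

G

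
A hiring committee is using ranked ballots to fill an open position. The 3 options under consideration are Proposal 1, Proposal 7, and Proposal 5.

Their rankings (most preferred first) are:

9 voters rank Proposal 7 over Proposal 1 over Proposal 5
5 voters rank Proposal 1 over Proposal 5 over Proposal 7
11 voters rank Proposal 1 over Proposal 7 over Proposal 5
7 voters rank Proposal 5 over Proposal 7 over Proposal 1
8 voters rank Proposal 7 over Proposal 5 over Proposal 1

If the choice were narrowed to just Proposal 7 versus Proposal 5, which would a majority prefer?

Ballots ranking Proposal 7 above Proposal 5: 9+11+8 = 28.
Ballots ranking Proposal 5 above Proposal 7: 5+7 = 12.
Proposal 7 wins the head-to-head, 28–12.

Proposal 7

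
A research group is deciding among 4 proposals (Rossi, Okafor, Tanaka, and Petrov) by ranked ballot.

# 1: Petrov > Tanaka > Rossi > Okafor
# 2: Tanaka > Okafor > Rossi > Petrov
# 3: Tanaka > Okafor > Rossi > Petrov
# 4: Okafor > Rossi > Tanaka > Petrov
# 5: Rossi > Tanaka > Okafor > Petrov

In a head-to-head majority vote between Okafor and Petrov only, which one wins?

Okafor

Ballots ranking Okafor above Petrov: 4.
Ballots ranking Petrov above Okafor: 1.
Okafor wins the head-to-head, 4–1.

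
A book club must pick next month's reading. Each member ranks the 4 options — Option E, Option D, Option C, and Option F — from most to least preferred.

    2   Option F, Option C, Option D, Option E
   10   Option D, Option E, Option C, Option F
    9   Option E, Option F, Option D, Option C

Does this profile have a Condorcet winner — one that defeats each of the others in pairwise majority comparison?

No

Head-to-head results (21 voters total):
Option E vs Option D: Option D wins 12–9.
Option E vs Option C: Option E wins 19–2.
Option E vs Option F: Option E wins 19–2.
Option D vs Option C: Option D wins 19–2.
Option D vs Option F: Option F wins 11–10.
Option C vs Option F: Option F wins 11–10.
No candidate beats all others: Option E beats Option F beats Option D beats Option E, a majority cycle.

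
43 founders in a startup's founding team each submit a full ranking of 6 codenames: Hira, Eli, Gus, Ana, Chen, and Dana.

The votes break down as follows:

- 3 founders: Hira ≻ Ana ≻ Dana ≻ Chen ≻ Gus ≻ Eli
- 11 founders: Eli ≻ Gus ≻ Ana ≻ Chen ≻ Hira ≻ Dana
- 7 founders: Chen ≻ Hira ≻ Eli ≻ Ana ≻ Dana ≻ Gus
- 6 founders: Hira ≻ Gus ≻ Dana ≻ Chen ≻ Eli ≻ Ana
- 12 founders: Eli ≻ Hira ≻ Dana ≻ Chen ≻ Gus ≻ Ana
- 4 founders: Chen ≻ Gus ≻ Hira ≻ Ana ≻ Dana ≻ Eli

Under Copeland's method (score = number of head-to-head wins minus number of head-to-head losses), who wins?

Eli

Pairwise results:
  Hira vs Eli: Eli wins 23–20.
  Hira vs Gus: Hira wins 28–15.
  Hira vs Ana: Hira wins 32–11.
  Hira vs Chen: Chen wins 22–21.
  Hira vs Dana: Hira wins 43–0.
  Eli vs Gus: Eli wins 30–13.
  Eli vs Ana: Eli wins 36–7.
  Eli vs Chen: Eli wins 23–20.
  Eli vs Dana: Eli wins 30–13.
  Gus vs Ana: Gus wins 33–10.
  Gus vs Chen: Chen wins 26–17.
  Gus vs Dana: Dana wins 22–21.
  Ana vs Chen: Chen wins 29–14.
  Ana vs Dana: Ana wins 25–18.
  Chen vs Dana: Chen wins 22–21.
Copeland scores (wins − losses):
  Hira: 3 − 2 = 1
  Eli: 5 − 0 = 5
  Gus: 1 − 4 = -3
  Ana: 1 − 4 = -3
  Chen: 4 − 1 = 3
  Dana: 1 − 4 = -3
Eli has the best Copeland score.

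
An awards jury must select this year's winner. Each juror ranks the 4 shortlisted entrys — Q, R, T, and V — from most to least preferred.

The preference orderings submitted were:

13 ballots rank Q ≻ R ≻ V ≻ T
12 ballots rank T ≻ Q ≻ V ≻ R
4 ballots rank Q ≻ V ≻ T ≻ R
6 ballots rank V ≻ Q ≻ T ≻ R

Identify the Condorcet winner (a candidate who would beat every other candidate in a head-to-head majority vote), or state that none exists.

Q

Head-to-head results (35 voters total):
Q vs R: Q wins 35–0.
Q vs T: Q wins 23–12.
Q vs V: Q wins 29–6.
R vs T: T wins 22–13.
R vs V: V wins 22–13.
T vs V: V wins 23–12.
Q beats each rival — R (35–0), T (23–12), V (29–6) — so Q is the Condorcet winner.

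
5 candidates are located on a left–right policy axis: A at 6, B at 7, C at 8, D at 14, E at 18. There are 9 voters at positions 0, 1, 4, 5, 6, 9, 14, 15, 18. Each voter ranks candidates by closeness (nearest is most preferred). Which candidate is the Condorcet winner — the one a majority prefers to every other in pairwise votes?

A

With single-peaked preferences on a line, the Condorcet winner is the candidate closest to the median voter.
The median voter (position 6) is closest to A at 6.
Check: A vs B — voters closer to A: 5 of 9.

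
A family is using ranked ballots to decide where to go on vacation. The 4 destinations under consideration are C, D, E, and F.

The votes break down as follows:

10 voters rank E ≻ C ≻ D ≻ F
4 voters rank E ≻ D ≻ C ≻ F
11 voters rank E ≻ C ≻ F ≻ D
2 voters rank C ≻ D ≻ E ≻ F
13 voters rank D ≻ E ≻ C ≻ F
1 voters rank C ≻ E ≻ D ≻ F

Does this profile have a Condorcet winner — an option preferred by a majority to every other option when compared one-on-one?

Head-to-head results (41 voters total):
C vs D: C wins 24–17.
C vs E: E wins 38–3.
C vs F: C wins 41–0.
D vs E: E wins 26–15.
D vs F: D wins 30–11.
E vs F: E wins 41–0.
E beats each rival — C (38–3), D (26–15), F (41–0) — so E is the Condorcet winner.

Yes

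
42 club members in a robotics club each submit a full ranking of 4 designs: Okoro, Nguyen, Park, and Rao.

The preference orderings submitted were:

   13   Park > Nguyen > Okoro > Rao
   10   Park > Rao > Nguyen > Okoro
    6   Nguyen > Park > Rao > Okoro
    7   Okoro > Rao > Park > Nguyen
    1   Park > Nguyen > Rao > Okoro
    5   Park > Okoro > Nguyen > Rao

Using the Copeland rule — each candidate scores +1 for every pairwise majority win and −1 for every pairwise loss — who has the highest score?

Pairwise results:
  Okoro vs Nguyen: Nguyen wins 30–12.
  Okoro vs Park: Park wins 35–7.
  Okoro vs Rao: Okoro wins 25–17.
  Nguyen vs Park: Park wins 36–6.
  Nguyen vs Rao: Nguyen wins 25–17.
  Park vs Rao: Park wins 35–7.
Copeland scores (wins − losses):
  Okoro: 1 − 2 = -1
  Nguyen: 2 − 1 = 1
  Park: 3 − 0 = 3
  Rao: 0 − 3 = -3
Park has the best Copeland score.

Park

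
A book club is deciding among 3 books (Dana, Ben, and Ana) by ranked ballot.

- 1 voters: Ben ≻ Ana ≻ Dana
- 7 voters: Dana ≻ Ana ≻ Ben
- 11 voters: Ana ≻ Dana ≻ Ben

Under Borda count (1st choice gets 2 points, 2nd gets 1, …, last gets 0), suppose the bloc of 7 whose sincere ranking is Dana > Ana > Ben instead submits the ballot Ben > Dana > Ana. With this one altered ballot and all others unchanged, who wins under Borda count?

Borda totals with the altered ballot: Dana 18, Ben 16, Ana 23.
The winner is unchanged: still Ana.

Ana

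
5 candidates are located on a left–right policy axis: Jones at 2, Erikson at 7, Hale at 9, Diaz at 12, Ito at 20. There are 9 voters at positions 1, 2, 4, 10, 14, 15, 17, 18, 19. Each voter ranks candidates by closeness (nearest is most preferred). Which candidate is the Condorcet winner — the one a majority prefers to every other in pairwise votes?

With single-peaked preferences on a line, the Condorcet winner is the candidate closest to the median voter.
The median voter (position 14) is closest to Diaz at 12.
Check: Diaz vs Jones — voters closer to Diaz: 6 of 9.

Diaz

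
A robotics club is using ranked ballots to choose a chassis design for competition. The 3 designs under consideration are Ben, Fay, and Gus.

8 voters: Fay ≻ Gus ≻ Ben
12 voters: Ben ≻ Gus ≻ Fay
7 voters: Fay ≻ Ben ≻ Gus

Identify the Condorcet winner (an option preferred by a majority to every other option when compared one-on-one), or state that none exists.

Head-to-head results (27 voters total):
Ben vs Fay: Fay wins 15–12.
Ben vs Gus: Ben wins 19–8.
Fay vs Gus: Fay wins 15–12.
Fay beats each rival — Ben (15–12), Gus (15–12) — so Fay is the Condorcet winner.

Fay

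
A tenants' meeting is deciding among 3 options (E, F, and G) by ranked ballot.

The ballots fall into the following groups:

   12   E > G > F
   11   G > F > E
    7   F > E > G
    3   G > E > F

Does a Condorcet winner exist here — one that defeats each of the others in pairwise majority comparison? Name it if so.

Head-to-head results (33 voters total):
E vs F: F wins 18–15.
E vs G: E wins 19–14.
F vs G: G wins 26–7.
No candidate beats all others: E beats G beats F beats E, a majority cycle.

No Condorcet winner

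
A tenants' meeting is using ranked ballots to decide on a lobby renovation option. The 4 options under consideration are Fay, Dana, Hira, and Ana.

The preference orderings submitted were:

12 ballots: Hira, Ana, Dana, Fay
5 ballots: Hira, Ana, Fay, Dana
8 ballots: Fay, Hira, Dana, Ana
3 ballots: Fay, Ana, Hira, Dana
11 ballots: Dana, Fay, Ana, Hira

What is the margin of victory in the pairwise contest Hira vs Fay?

Ballots ranking Hira above Fay: 12+5 = 17.
Ballots ranking Fay above Hira: 8+3+11 = 22.
Fay wins 22–17, a margin of 5.

5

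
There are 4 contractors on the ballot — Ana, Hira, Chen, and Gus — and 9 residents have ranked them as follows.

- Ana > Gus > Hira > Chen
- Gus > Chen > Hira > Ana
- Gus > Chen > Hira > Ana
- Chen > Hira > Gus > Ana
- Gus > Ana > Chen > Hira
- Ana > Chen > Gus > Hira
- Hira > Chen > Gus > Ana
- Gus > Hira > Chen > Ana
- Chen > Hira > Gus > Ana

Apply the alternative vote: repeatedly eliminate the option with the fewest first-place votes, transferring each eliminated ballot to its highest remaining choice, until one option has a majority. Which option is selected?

Gus

Round 1: Gus 4, Ana 2, Chen 2, Hira 1. Hira has the fewest and is eliminated.
Round 2: Gus 4, Chen 3, Ana 2. Ana has the fewest and is eliminated.
Round 3: Gus 5, Chen 4. Gus has a majority.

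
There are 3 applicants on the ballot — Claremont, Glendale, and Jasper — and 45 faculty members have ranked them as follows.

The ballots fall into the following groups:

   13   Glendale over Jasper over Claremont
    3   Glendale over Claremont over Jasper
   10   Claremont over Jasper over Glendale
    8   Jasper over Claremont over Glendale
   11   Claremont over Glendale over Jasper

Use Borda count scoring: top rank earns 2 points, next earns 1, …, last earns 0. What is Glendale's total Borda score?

Borda scores:
  Claremont: 13·0 + 3·1 + 10·2 + 8·1 + 11·2 = 53
  Glendale: 13·2 + 3·2 + 10·0 + 8·0 + 11·1 = 43
  Jasper: 13·1 + 3·0 + 10·1 + 8·2 + 11·0 = 39

43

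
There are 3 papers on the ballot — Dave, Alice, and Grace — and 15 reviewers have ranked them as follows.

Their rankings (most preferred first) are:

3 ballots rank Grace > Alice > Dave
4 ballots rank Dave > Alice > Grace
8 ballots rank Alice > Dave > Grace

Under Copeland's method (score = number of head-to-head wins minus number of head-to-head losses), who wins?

Alice

Pairwise results:
  Dave vs Alice: Alice wins 11–4.
  Dave vs Grace: Dave wins 12–3.
  Alice vs Grace: Alice wins 12–3.
Copeland scores (wins − losses):
  Dave: 1 − 1 = 0
  Alice: 2 − 0 = 2
  Grace: 0 − 2 = -2
Alice has the best Copeland score.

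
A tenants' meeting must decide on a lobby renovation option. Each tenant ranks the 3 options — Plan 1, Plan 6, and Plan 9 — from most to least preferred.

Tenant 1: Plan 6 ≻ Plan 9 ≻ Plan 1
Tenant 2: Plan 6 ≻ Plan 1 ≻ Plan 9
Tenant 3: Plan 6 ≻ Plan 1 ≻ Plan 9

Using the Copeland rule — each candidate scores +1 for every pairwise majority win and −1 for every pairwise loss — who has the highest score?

Pairwise results:
  Plan 1 vs Plan 6: Plan 6 wins 3–0.
  Plan 1 vs Plan 9: Plan 1 wins 2–1.
  Plan 6 vs Plan 9: Plan 6 wins 3–0.
Copeland scores (wins − losses):
  Plan 1: 1 − 1 = 0
  Plan 6: 2 − 0 = 2
  Plan 9: 0 − 2 = -2
Plan 6 has the best Copeland score.

Plan 6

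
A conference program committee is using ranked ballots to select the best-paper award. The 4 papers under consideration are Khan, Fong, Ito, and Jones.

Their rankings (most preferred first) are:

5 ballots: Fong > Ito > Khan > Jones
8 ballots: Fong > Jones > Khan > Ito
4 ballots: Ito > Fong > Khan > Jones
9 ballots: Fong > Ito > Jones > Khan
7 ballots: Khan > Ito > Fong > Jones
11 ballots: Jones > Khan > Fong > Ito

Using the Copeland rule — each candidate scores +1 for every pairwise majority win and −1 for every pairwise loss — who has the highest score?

Pairwise results:
  Khan vs Fong: Fong wins 26–18.
  Khan vs Ito: Khan wins 26–18.
  Khan vs Jones: Jones wins 28–16.
  Fong vs Ito: Fong wins 33–11.
  Fong vs Jones: Fong wins 33–11.
  Ito vs Jones: Ito wins 25–19.
Copeland scores (wins − losses):
  Khan: 1 − 2 = -1
  Fong: 3 − 0 = 3
  Ito: 1 − 2 = -1
  Jones: 1 − 2 = -1
Fong has the best Copeland score.

Fong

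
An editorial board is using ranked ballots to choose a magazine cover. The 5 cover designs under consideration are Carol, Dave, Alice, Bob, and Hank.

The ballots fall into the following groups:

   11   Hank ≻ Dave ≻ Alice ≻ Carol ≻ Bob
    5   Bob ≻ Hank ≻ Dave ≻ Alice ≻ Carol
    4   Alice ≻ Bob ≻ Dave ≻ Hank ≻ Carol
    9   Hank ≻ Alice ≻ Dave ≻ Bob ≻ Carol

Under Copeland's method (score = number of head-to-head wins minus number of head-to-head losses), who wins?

Pairwise results:
  Carol vs Dave: Dave wins 29–0.
  Carol vs Alice: Alice wins 29–0.
  Carol vs Bob: Bob wins 18–11.
  Carol vs Hank: Hank wins 29–0.
  Dave vs Alice: Dave wins 16–13.
  Dave vs Bob: Dave wins 20–9.
  Dave vs Hank: Hank wins 25–4.
  Alice vs Bob: Alice wins 24–5.
  Alice vs Hank: Hank wins 25–4.
  Bob vs Hank: Hank wins 20–9.
Copeland scores (wins − losses):
  Carol: 0 − 4 = -4
  Dave: 3 − 1 = 2
  Alice: 2 − 2 = 0
  Bob: 1 − 3 = -2
  Hank: 4 − 0 = 4
Hank has the best Copeland score.

Hank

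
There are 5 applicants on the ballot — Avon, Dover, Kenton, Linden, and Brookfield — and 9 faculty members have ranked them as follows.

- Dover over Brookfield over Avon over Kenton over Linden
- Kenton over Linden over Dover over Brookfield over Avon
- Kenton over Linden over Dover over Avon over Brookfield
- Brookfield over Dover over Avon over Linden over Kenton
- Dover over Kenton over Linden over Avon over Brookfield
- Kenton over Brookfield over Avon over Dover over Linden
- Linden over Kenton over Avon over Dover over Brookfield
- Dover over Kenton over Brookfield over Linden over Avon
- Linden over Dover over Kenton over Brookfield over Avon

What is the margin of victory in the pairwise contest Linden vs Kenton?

Ballots ranking Linden above Kenton: 3.
Ballots ranking Kenton above Linden: 6.
Kenton wins 6–3, a margin of 3.

3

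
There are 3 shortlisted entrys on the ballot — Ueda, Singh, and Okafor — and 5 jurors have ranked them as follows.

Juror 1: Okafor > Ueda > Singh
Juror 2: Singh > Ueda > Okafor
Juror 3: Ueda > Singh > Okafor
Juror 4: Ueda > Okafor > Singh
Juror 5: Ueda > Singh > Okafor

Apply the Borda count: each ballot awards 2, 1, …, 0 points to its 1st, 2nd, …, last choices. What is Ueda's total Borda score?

8

Borda scores:
  Ueda: 1 + 1 + 2 + 2 + 2 = 8
  Singh: 0 + 2 + 1 + 0 + 1 = 4
  Okafor: 2 + 0 + 0 + 1 + 0 = 3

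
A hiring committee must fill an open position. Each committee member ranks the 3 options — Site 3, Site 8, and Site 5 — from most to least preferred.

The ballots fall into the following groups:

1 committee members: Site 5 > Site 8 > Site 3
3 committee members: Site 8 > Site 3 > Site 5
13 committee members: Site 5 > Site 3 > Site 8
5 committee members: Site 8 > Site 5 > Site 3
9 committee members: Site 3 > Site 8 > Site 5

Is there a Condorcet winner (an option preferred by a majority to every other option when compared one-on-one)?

Head-to-head results (31 voters total):
Site 3 vs Site 8: Site 3 wins 22–9.
Site 3 vs Site 5: Site 5 wins 19–12.
Site 8 vs Site 5: Site 8 wins 17–14.
No candidate beats all others: Site 3 beats Site 8 beats Site 5 beats Site 3, a majority cycle.

No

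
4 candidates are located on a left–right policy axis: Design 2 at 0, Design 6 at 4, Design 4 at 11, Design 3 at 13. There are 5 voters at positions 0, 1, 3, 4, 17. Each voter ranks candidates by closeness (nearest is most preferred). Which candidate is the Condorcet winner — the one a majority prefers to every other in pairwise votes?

With single-peaked preferences on a line, the Condorcet winner is the candidate closest to the median voter.
The median voter (position 3) is closest to Design 6 at 4.
Check: Design 6 vs Design 3 — voters closer to Design 6: 4 of 5.

Design 6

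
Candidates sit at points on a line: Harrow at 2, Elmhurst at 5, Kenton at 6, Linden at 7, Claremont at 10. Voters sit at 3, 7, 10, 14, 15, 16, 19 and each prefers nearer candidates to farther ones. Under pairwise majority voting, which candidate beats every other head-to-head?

Claremont

With single-peaked preferences on a line, the Condorcet winner is the candidate closest to the median voter.
The median voter (position 14) is closest to Claremont at 10.
Check: Claremont vs Harrow — voters closer to Claremont: 6 of 7.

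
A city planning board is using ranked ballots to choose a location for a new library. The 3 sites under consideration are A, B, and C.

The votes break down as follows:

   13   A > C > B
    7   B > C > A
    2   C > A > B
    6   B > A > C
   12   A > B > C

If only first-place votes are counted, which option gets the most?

First-place vote totals:
  A: 25
  B: 13
  C: 2
A has the most first-place votes.

A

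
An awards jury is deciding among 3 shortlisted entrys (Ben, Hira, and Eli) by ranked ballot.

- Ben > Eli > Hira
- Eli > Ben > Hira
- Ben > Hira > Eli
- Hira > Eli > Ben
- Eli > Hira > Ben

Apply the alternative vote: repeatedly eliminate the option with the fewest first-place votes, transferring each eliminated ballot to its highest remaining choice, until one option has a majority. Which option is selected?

Round 1: Ben 2, Eli 2, Hira 1. Hira has the fewest and is eliminated.
Round 2: Eli 3, Ben 2. Eli has a majority.

Eli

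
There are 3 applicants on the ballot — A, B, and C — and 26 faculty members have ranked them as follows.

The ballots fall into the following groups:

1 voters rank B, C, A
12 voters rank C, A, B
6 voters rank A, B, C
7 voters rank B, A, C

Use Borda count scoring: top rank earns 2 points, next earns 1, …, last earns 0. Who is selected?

Borda scores:
  A: 0 + 12·1 + 6·2 + 7·1 = 31
  B: 2 + 12·0 + 6·1 + 7·2 = 22
  C: 1 + 12·2 + 6·0 + 7·0 = 25
A has the highest total.

A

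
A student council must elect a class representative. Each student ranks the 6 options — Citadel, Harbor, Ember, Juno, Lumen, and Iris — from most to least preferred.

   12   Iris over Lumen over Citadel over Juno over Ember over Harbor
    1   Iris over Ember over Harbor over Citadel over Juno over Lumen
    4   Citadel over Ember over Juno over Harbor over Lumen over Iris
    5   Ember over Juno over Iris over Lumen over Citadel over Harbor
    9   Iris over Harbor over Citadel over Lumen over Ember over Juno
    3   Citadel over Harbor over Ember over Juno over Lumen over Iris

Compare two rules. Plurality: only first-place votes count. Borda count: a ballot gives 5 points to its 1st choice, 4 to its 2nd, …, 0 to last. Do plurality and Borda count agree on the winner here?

Yes

Plurality first-place counts: Citadel 7, Harbor 0, Ember 5, Juno 0, Lumen 0, Iris 22 → Iris.
Borda totals: Citadel 105, Harbor 59, Ember 75, Juno 63, Lumen 83, Iris 125 → Iris.
The two rules agree on Iris.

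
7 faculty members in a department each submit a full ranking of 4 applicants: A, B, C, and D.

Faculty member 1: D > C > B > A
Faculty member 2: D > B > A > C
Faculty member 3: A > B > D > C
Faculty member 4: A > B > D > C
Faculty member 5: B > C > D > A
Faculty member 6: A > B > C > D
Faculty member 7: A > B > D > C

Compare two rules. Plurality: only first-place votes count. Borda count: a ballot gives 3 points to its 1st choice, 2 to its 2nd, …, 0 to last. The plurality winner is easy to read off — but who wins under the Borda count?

B

Plurality first-place counts: A 4, B 1, C 0, D 2 → A.
Borda totals: A 13, B 14, C 5, D 10 → B.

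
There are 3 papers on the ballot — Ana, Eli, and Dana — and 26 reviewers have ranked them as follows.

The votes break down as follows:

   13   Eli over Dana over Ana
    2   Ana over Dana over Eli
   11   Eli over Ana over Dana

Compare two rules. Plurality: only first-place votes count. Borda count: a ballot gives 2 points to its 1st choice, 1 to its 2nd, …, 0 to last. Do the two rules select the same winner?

Yes

Plurality first-place counts: Ana 2, Eli 24, Dana 0 → Eli.
Borda totals: Ana 15, Eli 48, Dana 15 → Eli.
The two rules agree on Eli.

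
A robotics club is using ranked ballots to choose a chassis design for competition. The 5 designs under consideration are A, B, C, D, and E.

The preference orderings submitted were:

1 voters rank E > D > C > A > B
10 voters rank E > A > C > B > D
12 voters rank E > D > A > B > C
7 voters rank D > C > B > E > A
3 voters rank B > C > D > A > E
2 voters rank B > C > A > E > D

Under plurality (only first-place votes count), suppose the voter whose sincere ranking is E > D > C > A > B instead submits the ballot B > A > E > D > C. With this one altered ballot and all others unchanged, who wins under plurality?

E

First-place totals with the altered ballot: A 0, B 6, C 0, D 7, E 22.
The winner is unchanged: still E.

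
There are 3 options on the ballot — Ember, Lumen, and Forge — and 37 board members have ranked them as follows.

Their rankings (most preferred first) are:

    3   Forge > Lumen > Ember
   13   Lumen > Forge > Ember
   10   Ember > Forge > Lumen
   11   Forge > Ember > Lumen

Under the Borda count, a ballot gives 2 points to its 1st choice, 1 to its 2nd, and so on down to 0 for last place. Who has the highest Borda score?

Borda scores:
  Ember: 3·0 + 13·0 + 10·2 + 11·1 = 31
  Lumen: 3·1 + 13·2 + 10·0 + 11·0 = 29
  Forge: 3·2 + 13·1 + 10·1 + 11·2 = 51
Forge has the highest total.

Forge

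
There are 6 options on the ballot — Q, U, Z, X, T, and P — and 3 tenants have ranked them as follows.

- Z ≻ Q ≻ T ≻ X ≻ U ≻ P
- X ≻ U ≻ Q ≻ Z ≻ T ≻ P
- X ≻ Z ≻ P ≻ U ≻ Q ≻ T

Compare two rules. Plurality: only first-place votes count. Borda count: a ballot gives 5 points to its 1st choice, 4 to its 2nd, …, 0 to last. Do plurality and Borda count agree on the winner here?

Yes

Plurality first-place counts: Q 0, U 0, Z 1, X 2, T 0, P 0 → X.
Borda totals: Q 8, U 7, Z 11, X 12, T 4, P 3 → X.
The two rules agree on X.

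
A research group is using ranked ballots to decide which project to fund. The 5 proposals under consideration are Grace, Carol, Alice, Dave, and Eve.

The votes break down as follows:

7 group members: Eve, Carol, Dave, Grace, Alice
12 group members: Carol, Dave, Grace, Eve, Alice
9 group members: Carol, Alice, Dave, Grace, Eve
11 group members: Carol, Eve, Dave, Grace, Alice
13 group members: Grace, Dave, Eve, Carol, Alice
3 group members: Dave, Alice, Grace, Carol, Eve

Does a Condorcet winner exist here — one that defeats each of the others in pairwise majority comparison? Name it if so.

Head-to-head results (55 voters total):
Grace vs Carol: Carol wins 39–16.
Grace vs Alice: Grace wins 43–12.
Grace vs Dave: Dave wins 42–13.
Grace vs Eve: Grace wins 37–18.
Carol vs Alice: Carol wins 52–3.
Carol vs Dave: Carol wins 39–16.
Carol vs Eve: Carol wins 35–20.
Alice vs Dave: Dave wins 46–9.
Alice vs Eve: Eve wins 43–12.
Dave vs Eve: Dave wins 37–18.
Carol beats each rival — Grace (39–16), Alice (52–3), Dave (39–16), Eve (35–20) — so Carol is the Condorcet winner.

Carol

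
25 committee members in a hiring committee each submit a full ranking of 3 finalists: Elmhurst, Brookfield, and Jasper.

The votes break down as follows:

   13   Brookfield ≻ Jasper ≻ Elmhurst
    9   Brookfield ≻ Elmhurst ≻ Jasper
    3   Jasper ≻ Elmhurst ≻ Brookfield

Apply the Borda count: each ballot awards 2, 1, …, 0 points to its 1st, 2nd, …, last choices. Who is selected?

Borda scores:
  Elmhurst: 13·0 + 9·1 + 3·1 = 12
  Brookfield: 13·2 + 9·2 + 3·0 = 44
  Jasper: 13·1 + 9·0 + 3·2 = 19
Brookfield has the highest total.

Brookfield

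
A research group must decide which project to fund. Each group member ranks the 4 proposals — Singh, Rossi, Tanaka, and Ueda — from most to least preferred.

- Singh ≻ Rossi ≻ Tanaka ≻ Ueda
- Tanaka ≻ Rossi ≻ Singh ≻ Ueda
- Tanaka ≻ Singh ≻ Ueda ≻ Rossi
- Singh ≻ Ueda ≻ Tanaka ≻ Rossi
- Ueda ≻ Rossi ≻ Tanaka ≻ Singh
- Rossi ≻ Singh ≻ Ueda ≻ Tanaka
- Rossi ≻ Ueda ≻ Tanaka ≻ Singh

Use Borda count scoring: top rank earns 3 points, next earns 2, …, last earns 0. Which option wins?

Rossi

Borda scores:
  Singh: 3 + 1 + 2 + 3 + 0 + 2 + 0 = 11
  Rossi: 2 + 2 + 0 + 0 + 2 + 3 + 3 = 12
  Tanaka: 1 + 3 + 3 + 1 + 1 + 0 + 1 = 10
  Ueda: 0 + 0 + 1 + 2 + 3 + 1 + 2 = 9
Rossi has the highest total.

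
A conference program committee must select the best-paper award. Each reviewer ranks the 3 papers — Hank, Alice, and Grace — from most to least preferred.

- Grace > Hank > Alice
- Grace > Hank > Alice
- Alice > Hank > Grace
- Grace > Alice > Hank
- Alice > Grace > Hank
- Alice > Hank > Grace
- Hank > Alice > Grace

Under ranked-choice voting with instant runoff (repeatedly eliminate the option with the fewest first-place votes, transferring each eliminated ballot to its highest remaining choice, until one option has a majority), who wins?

Round 1: Alice 3, Grace 3, Hank 1. Hank has the fewest and is eliminated.
Round 2: Alice 4, Grace 3. Alice has a majority.

Alice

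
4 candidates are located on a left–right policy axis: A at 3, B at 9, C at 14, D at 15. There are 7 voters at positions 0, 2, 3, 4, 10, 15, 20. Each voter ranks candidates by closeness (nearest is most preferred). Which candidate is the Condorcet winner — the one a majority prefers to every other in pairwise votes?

A

With single-peaked preferences on a line, the Condorcet winner is the candidate closest to the median voter.
The median voter (position 4) is closest to A at 3.
Check: A vs D — voters closer to A: 4 of 7.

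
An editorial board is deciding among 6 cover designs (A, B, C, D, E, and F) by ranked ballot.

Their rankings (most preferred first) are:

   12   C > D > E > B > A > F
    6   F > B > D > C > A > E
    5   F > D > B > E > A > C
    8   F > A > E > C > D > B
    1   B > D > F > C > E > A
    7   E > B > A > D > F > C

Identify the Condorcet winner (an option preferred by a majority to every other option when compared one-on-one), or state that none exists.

Head-to-head results (39 voters total):
A vs B: B wins 31–8.
A vs C: A wins 20–19.
A vs D: D wins 24–15.
A vs E: E wins 25–14.
A vs F: F wins 20–19.
B vs C: C wins 20–19.
B vs D: D wins 25–14.
B vs E: E wins 27–12.
B vs F: B wins 20–19.
C vs D: C wins 20–19.
C vs E: E wins 20–19.
C vs F: F wins 27–12.
D vs E: D wins 24–15.
D vs F: D wins 20–19.
E vs F: F wins 20–19.
No candidate beats all others: A beats C beats B beats A, a majority cycle.

There is no Condorcet winner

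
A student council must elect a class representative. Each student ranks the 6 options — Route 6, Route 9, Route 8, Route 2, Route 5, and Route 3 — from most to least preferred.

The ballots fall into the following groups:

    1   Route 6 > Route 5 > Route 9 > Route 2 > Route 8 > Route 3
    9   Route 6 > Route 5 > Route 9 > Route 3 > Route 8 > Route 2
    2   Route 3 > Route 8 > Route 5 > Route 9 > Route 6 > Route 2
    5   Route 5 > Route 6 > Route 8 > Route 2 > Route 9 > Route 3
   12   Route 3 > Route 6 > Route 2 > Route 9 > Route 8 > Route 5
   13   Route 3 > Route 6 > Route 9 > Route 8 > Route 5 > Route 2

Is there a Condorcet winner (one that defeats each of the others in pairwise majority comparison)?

Head-to-head results (42 voters total):
Route 6 vs Route 9: Route 6 wins 40–2.
Route 6 vs Route 8: Route 6 wins 40–2.
Route 6 vs Route 2: Route 6 wins 42–0.
Route 6 vs Route 5: Route 6 wins 35–7.
Route 6 vs Route 3: Route 3 wins 27–15.
Route 9 vs Route 8: Route 9 wins 35–7.
Route 9 vs Route 2: Route 9 wins 25–17.
Route 9 vs Route 5: Route 9 wins 25–17.
Route 9 vs Route 3: Route 3 wins 27–15.
Route 8 vs Route 2: Route 8 wins 29–13.
Route 8 vs Route 5: Route 8 wins 27–15.
Route 8 vs Route 3: Route 3 wins 36–6.
Route 2 vs Route 5: Route 5 wins 30–12.
Route 2 vs Route 3: Route 3 wins 36–6.
Route 5 vs Route 3: Route 3 wins 27–15.
Route 3 beats each rival — Route 6 (27–15), Route 9 (27–15), Route 8 (36–6), Route 2 (36–6), Route 5 (27–15) — so Route 3 is the Condorcet winner.

Yes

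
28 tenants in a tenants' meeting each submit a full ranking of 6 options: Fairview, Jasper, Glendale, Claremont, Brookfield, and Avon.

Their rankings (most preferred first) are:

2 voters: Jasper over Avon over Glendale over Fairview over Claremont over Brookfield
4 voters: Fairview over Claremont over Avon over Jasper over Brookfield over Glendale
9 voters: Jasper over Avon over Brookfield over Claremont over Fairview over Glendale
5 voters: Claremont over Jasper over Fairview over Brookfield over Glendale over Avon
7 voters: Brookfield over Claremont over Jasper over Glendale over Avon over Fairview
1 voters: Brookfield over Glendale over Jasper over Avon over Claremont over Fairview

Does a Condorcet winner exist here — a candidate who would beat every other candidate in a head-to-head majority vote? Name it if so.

Head-to-head results (28 voters total):
Fairview vs Jasper: Jasper wins 24–4.
Fairview vs Glendale: Fairview wins 18–10.
Fairview vs Claremont: Claremont wins 22–6.
Fairview vs Brookfield: Brookfield wins 17–11.
Fairview vs Avon: Avon wins 19–9.
Jasper vs Glendale: Jasper wins 27–1.
Jasper vs Claremont: Claremont wins 16–12.
Jasper vs Brookfield: Jasper wins 20–8.
Jasper vs Avon: Jasper wins 24–4.
Glendale vs Claremont: Claremont wins 25–3.
Glendale vs Brookfield: Brookfield wins 26–2.
Glendale vs Avon: Avon wins 15–13.
Claremont vs Brookfield: Brookfield wins 17–11.
Claremont vs Avon: Claremont wins 16–12.
Brookfield vs Avon: Avon wins 15–13.
No candidate beats all others: Jasper beats Brookfield beats Claremont beats Jasper, a majority cycle.

None — there is no Condorcet winner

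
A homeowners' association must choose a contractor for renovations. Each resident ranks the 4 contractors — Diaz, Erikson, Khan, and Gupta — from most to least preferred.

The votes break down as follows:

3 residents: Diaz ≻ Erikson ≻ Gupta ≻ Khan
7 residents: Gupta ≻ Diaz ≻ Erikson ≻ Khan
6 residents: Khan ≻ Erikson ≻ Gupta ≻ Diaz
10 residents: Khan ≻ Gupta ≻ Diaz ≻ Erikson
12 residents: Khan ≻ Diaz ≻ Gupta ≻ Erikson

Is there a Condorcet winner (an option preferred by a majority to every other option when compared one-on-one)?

Head-to-head results (38 voters total):
Diaz vs Erikson: Diaz wins 32–6.
Diaz vs Khan: Khan wins 28–10.
Diaz vs Gupta: Gupta wins 23–15.
Erikson vs Khan: Khan wins 28–10.
Erikson vs Gupta: Gupta wins 29–9.
Khan vs Gupta: Khan wins 28–10.
Khan beats each rival — Diaz (28–10), Erikson (28–10), Gupta (28–10) — so Khan is the Condorcet winner.

Yes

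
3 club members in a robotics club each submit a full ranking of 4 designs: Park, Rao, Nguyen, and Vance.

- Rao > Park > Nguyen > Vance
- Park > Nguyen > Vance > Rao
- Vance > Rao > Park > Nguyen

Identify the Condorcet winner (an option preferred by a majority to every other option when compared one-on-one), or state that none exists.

Head-to-head results (3 voters total):
Park vs Rao: Rao wins 2–1.
Park vs Nguyen: Park wins 3–0.
Park vs Vance: Park wins 2–1.
Rao vs Nguyen: Rao wins 2–1.
Rao vs Vance: Vance wins 2–1.
Nguyen vs Vance: Nguyen wins 2–1.
No candidate beats all others: Park beats Vance beats Rao beats Park, a majority cycle.

None — there is no Condorcet winner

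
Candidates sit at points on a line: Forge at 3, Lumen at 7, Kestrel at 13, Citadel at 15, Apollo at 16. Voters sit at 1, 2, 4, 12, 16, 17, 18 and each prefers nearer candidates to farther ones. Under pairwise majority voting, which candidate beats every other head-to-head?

With single-peaked preferences on a line, the Condorcet winner is the candidate closest to the median voter.
The median voter (position 12) is closest to Kestrel at 13.
Check: Kestrel vs Citadel — voters closer to Kestrel: 4 of 7.

Kestrel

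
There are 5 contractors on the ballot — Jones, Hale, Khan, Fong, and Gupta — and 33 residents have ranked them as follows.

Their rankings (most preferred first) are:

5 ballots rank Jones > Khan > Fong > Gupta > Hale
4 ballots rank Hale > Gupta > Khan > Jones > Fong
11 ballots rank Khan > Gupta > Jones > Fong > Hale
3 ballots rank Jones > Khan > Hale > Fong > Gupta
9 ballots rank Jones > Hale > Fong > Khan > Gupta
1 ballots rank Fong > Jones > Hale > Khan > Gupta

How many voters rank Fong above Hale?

17

Ballots ranking Fong above Hale: 5+11+1 = 17.
Ballots ranking Hale above Fong: 4+3+9 = 16.
So 17 of 33 voters prefer Fong to Hale.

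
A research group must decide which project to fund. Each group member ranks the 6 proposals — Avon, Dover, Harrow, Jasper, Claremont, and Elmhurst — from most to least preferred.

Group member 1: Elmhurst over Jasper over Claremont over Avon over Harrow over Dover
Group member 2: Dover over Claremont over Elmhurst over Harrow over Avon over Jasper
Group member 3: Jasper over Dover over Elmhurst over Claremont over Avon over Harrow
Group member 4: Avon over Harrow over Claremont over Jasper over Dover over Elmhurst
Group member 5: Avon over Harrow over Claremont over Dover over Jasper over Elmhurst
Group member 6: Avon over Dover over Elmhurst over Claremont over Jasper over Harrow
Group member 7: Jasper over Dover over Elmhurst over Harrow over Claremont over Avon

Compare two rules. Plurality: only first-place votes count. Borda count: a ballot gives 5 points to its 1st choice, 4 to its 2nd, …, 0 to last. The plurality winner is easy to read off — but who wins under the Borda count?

Plurality first-place counts: Avon 3, Dover 1, Harrow 0, Jasper 2, Claremont 0, Elmhurst 1 → Avon.
Borda totals: Avon 19, Dover 20, Harrow 13, Jasper 18, Claremont 18, Elmhurst 17 → Dover.

Dover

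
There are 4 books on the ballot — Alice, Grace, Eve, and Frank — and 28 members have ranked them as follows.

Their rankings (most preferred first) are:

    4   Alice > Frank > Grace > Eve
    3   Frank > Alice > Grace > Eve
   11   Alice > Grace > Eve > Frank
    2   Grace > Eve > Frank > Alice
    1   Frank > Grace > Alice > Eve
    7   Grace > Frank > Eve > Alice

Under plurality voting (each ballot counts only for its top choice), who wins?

First-place vote totals:
  Alice: 15
  Grace: 9
  Eve: 0
  Frank: 4
Alice has the most first-place votes.

Alice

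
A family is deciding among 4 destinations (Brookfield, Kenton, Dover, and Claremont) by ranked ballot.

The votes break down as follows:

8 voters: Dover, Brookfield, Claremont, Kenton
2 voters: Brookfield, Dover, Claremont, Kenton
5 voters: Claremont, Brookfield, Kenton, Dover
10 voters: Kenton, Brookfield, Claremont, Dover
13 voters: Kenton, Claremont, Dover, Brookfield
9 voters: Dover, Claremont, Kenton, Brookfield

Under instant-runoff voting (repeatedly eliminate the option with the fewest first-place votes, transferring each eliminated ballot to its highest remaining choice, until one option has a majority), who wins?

Round 1: Kenton 23, Dover 17, Claremont 5, Brookfield 2. Brookfield has the fewest and is eliminated.
Round 2: Kenton 23, Dover 19, Claremont 5. Claremont has the fewest and is eliminated.
Round 3: Kenton 28, Dover 19. Kenton has a majority.

Kenton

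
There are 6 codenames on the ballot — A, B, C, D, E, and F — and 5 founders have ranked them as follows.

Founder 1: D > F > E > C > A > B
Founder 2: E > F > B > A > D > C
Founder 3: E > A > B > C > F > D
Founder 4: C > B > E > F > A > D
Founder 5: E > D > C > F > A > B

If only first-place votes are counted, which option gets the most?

First-place vote totals:
  A: 0
  B: 0
  C: 1
  D: 1
  E: 3
  F: 0
E has the most first-place votes.

E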